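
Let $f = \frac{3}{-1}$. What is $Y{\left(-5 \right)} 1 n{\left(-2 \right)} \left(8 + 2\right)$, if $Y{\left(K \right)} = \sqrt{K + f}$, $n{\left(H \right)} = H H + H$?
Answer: $40 i \sqrt{2} \approx 56.569 i$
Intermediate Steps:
$n{\left(H \right)} = H + H^{2}$ ($n{\left(H \right)} = H^{2} + H = H + H^{2}$)
$f = -3$ ($f = 3 \left(-1\right) = -3$)
$Y{\left(K \right)} = \sqrt{-3 + K}$ ($Y{\left(K \right)} = \sqrt{K - 3} = \sqrt{-3 + K}$)
$Y{\left(-5 \right)} 1 n{\left(-2 \right)} \left(8 + 2\right) = \sqrt{-3 - 5} \cdot 1 \left(- 2 \left(1 - 2\right)\right) \left(8 + 2\right) = \sqrt{-8} \cdot 1 \left(\left(-2\right) \left(-1\right)\right) 10 = 2 i \sqrt{2} \cdot 1 \cdot 2 \cdot 10 = 2 i \sqrt{2} \cdot 2 \cdot 10 = 4 i \sqrt{2} \cdot 10 = 40 i \sqrt{2}$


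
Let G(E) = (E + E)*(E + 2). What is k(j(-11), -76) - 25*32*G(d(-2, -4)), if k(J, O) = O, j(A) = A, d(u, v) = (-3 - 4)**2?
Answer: -3998476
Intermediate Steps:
d(u, v) = 49 (d(u, v) = (-7)**2 = 49)
G(E) = 2*E*(2 + E) (G(E) = (2*E)*(2 + E) = 2*E*(2 + E))
k(j(-11), -76) - 25*32*G(d(-2, -4)) = -76 - 25*32*2*49*(2 + 49) = -76 - 800*2*49*51 = -76 - 800*4998 = -76 - 1*3998400 = -76 - 3998400 = -3998476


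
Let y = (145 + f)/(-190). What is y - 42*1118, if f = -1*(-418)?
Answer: -8922203/190 ≈ -46959.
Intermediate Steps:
f = 418
y = -563/190 (y = (145 + 418)/(-190) = 563*(-1/190) = -563/190 ≈ -2.9632)
y - 42*1118 = -563/190 - 42*1118 = -563/190 - 46956 = -8922203/190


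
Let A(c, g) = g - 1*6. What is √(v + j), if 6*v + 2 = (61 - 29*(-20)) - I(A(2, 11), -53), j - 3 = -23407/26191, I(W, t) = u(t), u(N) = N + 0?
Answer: 8*√11328733713/78573 ≈ 10.837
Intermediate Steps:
A(c, g) = -6 + g (A(c, g) = g - 6 = -6 + g)
u(N) = N
I(W, t) = t
j = 55166/26191 (j = 3 - 23407/26191 = 55166/26191 ≈ 2.1063)
v = 346/3 (v = -⅓ + ((61 - 29*(-20)) - 1*(-53))/6 = -⅓ + ((61 + 580) + 53)/6 = -⅓ + (641 + 53)/6 = -⅓ + (⅙)*694 = -⅓ + 347/3 = 346/3 ≈ 115.33)
√(v + j) = √(346/3 + 55166/26191) = √(9227584/78573) = 8*√11328733713/78573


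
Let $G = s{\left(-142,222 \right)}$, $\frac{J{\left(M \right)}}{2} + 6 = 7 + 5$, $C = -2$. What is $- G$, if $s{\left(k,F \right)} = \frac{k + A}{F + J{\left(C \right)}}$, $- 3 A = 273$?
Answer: $\frac{233}{234} \approx 0.99573$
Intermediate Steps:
$A = -91$ ($A = \left(- \frac{1}{3}\right) 273 = -91$)
$J{\left(M \right)} = 12$ ($J{\left(M \right)} = -12 + 2 \left(7 + 5\right) = -12 + 2 \cdot 12 = -12 + 24 = 12$)
$s{\left(k,F \right)} = \frac{-91 + k}{12 + F}$ ($s{\left(k,F \right)} = \frac{k - 91}{F + 12} = \frac{-91 + k}{12 + F}$)
$G = - \frac{233}{234}$ ($G = \frac{-91 - 142}{12 + 222} = \frac{1}{234} \left(-233\right) = - \frac{233}{234} \approx -0.99573$)
$- G = \left(-1\right) \left(- \frac{233}{234}\right) = \frac{233}{234}$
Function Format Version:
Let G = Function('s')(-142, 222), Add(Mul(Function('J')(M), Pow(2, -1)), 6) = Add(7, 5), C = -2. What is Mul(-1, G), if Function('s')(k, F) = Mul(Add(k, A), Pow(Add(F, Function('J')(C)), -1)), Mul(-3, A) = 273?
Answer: Rational(233, 234) ≈ 0.99573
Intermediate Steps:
A = -91 (A = Mul(Rational(-1, 3), 273) = -91)
Function('J')(M) = 12 (Function('J')(M) = Add(-12, Mul(2, Add(7, 5))) = Add(-12, Mul(2, 12)) = Add(-12, 24) = 12)
Function('s')(k, F) = Mul(Pow(Add(12, F), -1), Add(-91, k)) (Function('s')(k, F) = Mul(Add(k, -91), Pow(Add(F, 12), -1)) = Mul(Add(-91, k), Pow(Add(12, F), -1)) = Mul(Pow(Add(12, F), -1), Add(-91, k)))
G = Rational(-233, 234) (G = Mul(Pow(Add(12, 222), -1), Add(-91, -142)) = Mul(Pow(234, -1), -233) = Mul(Rational(1, 234), -233) = Rational(-233, 234) ≈ -0.99573)
Mul(-1, G) = Mul(-1, Rational(-233, 234)) = Rational(233, 234)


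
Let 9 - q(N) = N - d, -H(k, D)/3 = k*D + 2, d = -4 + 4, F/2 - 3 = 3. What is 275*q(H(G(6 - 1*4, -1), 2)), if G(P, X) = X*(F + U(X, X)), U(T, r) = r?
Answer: -14025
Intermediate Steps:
F = 12 (F = 6 + 2*3 = 6 + 6 = 12)
d = 0
G(P, X) = X*(12 + X)
H(k, D) = -6 - 3*D*k (H(k, D) = -3*(k*D + 2) = -3*(D*k + 2) = -3*(2 + D*k) = -6 - 3*D*k)
q(N) = 9 - N (q(N) = 9 - (N - 1*0) = 9 - (N + 0) = 9 - N)
275*q(H(G(6 - 1*4, -1), 2)) = 275*(9 - (-6 - 3*2*(-(12 - 1)))) = 275*(9 - (-6 - 3*2*(-1*11))) = 275*(9 - (-6 - 3*2*(-11))) = 275*(9 - (-6 + 66)) = 275*(9 - 1*60) = 275*(9 - 60) = 275*(-51) = -14025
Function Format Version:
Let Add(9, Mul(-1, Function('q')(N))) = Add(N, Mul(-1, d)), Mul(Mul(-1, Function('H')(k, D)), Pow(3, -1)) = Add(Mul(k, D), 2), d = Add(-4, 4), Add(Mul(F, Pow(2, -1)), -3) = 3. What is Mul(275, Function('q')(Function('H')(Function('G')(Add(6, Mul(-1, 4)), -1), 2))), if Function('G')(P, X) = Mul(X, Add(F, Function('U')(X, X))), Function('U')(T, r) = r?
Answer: -14025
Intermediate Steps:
F = 12 (F = Add(6, Mul(2, 3)) = Add(6, 6) = 12)
d = 0
Function('G')(P, X) = Mul(X, Add(12, X))
Function('H')(k, D) = Add(-6, Mul(-3, D, k)) (Function('H')(k, D) = Mul(-3, Add(Mul(k, D), 2)) = Mul(-3, Add(Mul(D, k), 2)) = Mul(-3, Add(2, Mul(D, k))) = Add(-6, Mul(-3, D, k)))
Function('q')(N) = Add(9, Mul(-1, N)) (Function('q')(N) = Add(9, Mul(-1, Add(N, Mul(-1, 0)))) = Add(9, Mul(-1, Add(N, 0))) = Add(9, Mul(-1, N)))
Mul(275, Function('q')(Function('H')(Function('G')(Add(6, Mul(-1, 4)), -1), 2))) = Mul(275, Add(9, Mul(-1, Add(-6, Mul(-3, 2, Mul(-1, Add(12, -1))))))) = Mul(275, Add(9, Mul(-1, Add(-6, Mul(-3, 2, Mul(-1, 11)))))) = Mul(275, Add(9, Mul(-1, Add(-6, Mul(-3, 2, -11))))) = Mul(275, Add(9, Mul(-1, Add(-6, 66)))) = Mul(275, Add(9, Mul(-1, 60))) = Mul(275, Add(9, -60)) = Mul(275, -51) = -14025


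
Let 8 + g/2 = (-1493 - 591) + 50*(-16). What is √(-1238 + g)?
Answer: I*√7022 ≈ 83.797*I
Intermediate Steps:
g = -5784 (g = -16 + 2*((-1493 - 591) + 50*(-16)) = -16 + 2*(-2084 - 800) = -16 + 2*(-2884) = -16 - 5768 = -5784)
√(-1238 + g) = √(-1238 - 5784) = √(-7022) = I*√7022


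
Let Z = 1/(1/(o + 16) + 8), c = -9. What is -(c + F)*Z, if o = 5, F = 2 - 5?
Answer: 252/169 ≈ 1.4911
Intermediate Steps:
F = -3
Z = 21/169 (Z = 1/(1/(5 + 16) + 8) = 1/(1/21 + 8) = 1/(169/21) = 21/169 ≈ 0.12426)
-(c + F)*Z = -(-9 - 3)*21/169 = -(-12)*21/169 = -1*(-252/169) = 252/169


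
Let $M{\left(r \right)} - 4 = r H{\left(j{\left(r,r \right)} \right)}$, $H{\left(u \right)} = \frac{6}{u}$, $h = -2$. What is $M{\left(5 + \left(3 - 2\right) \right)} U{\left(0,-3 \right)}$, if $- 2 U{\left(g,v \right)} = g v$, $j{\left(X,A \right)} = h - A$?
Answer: $0$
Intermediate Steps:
$j{\left(X,A \right)} = -2 - A$
$M{\left(r \right)} = 4 + \frac{6 r}{-2 - r}$ ($M{\left(r \right)} = 4 + r \frac{6}{-2 - r} = 4 + \frac{6 r}{-2 - r}$)
$U{\left(g,v \right)} = - \frac{g v}{2}$
$M{\left(5 + \left(3 - 2\right) \right)} U{\left(0,-3 \right)} = \frac{2 \left(4 - \left(5 + \left(3 - 2\right)\right)\right)}{2 + \left(5 + \left(3 - 2\right)\right)} \left(\left(- \frac{1}{2}\right) 0 \left(-3\right)\right) = \frac{2 \left(4 - \left(5 + 1\right)\right)}{2 + \left(5 + 1\right)} 0 = \frac{2 \left(4 - 6\right)}{2 + 6} \cdot 0 = \frac{2 \left(4 - 6\right)}{8} \cdot 0 = 2 \cdot \frac{1}{8} \left(-2\right) 0 = \left(- \frac{1}{2}\right) 0 = 0$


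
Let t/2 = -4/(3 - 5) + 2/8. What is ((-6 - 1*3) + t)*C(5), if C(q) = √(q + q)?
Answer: -9*√10/2 ≈ -14.230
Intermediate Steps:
C(q) = √2*√q (C(q) = √(2*q) = √2*√q)
t = 9/2 (t = 2*(-4/(3 - 5) + 2/8) = 2*(-4/(-2) + 2*(⅛)) = 2*(-4*(-½) + ¼) = 2*(2 + ¼) = 2*(9/4) = 9/2 ≈ 4.5000)
((-6 - 1*3) + t)*C(5) = ((-6 - 1*3) + 9/2)*(√2*√5) = ((-6 - 3) + 9/2)*√10 = (-9 + 9/2)*√10 = -9*√10/2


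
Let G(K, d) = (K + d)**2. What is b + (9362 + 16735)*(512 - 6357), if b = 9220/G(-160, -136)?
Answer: -3341169679055/21904 ≈ -1.5254e+8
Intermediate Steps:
b = 2305/21904 (b = 9220/((-160 - 136)**2) = 9220/((-296)**2) = 9220/87616 = 9220*(1/87616) = 2305/21904 ≈ 0.10523)
b + (9362 + 16735)*(512 - 6357) = 2305/21904 + (9362 + 16735)*(512 - 6357) = 2305/21904 + 26097*(-5845) = 2305/21904 - 152536965 = -3341169679055/21904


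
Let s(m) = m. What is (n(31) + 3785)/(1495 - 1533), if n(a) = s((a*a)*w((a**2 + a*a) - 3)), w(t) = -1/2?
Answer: -6609/76 ≈ -86.961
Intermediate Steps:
w(t) = -1/2 (w(t) = -1*1/2 = -1/2)
n(a) = -a**2/2 (n(a) = (a*a)*(-1/2) = a**2*(-1/2) = -a**2/2)
(n(31) + 3785)/(1495 - 1533) = (-1/2*31**2 + 3785)/(1495 - 1533) = (-1/2*961 + 3785)/(-38) = (-961/2 + 3785)*(-1/38) = (6609/2)*(-1/38) = -6609/76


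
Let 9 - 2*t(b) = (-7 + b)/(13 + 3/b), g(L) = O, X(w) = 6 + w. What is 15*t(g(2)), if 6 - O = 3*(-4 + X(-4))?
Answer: 6855/106 ≈ 64.670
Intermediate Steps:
O = 12 (O = 6 - 3*(-4 + (6 - 4)) = 6 - 3*(-4 + 2) = 6 - 3*(-2) = 6 - 1*(-6) = 6 + 6 = 12)
g(L) = 12
t(b) = 9/2 - (-7 + b)/(2*(13 + 3/b))
15*t(g(2)) = 15*((27 - 1*12**2 + 124*12)/(2*(3 + 13*12))) = 15*((27 - 1*144 + 1488)/(2*(3 + 156))) = 15*((1/2)*(27 - 144 + 1488)/159) = 15*((1/2)*(1/159)*1371) = 15*(457/106) = 6855/106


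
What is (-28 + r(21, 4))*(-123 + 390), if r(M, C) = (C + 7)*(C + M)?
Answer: 65949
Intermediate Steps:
r(M, C) = (7 + C)*(C + M)
(-28 + r(21, 4))*(-123 + 390) = (-28 + (4² + 7*4 + 7*21 + 4*21))*(-123 + 390) = (-28 + (16 + 28 + 147 + 84))*267 = (-28 + 275)*267 = 247*267 = 65949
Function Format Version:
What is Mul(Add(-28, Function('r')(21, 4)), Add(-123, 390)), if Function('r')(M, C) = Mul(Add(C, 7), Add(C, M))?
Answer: 65949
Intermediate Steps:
Function('r')(M, C) = Mul(Add(7, C), Add(C, M))
Mul(Add(-28, Function('r')(21, 4)), Add(-123, 390)) = Mul(Add(-28, Add(Pow(4, 2), Mul(7, 4), Mul(7, 21), Mul(4, 21))), Add(-123, 390)) = Mul(Add(-28, Add(16, 28, 147, 84)), 267) = Mul(Add(-28, 275), 267) = Mul(247, 267) = 65949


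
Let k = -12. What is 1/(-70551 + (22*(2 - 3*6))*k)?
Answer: -1/66327 ≈ -1.5077e-5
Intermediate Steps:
1/(-70551 + (22*(2 - 3*6))*k) = 1/(-70551 + (22*(2 - 3*6))*(-12)) = 1/(-70551 + (22*(2 - 18))*(-12)) = 1/(-70551 + (22*(-16))*(-12)) = 1/(-70551 - 352*(-12)) = 1/(-70551 + 4224) = 1/(-66327) = -1/66327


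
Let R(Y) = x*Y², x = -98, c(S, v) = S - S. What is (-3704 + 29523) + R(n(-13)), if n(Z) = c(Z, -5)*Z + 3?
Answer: 24937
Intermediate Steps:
c(S, v) = 0
n(Z) = 3 (n(Z) = 0*Z + 3 = 0 + 3 = 3)
R(Y) = -98*Y²
(-3704 + 29523) + R(n(-13)) = (-3704 + 29523) - 98*3² = 25819 - 98*9 = 25819 - 882 = 24937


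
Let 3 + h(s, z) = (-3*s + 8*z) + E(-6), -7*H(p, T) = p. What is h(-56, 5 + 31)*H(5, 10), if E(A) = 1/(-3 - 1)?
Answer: -9055/28 ≈ -323.39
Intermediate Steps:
H(p, T) = -p/7
E(A) = -¼ (E(A) = 1/(-4) = -¼)
h(s, z) = -13/4 - 3*s + 8*z (h(s, z) = -3 + ((-3*s + 8*z) - ¼) = -3 + (-¼ - 3*s + 8*z) = -13/4 - 3*s + 8*z)
h(-56, 5 + 31)*H(5, 10) = (-13/4 - 3*(-56) + 8*(5 + 31))*(-⅐*5) = (-13/4 + 168 + 8*36)*(-5/7) = (-13/4 + 168 + 288)*(-5/7) = (1811/4)*(-5/7) = -9055/28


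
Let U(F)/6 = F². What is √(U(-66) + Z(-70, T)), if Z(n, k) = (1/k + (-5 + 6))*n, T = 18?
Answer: √234559/3 ≈ 161.44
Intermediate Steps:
Z(n, k) = n*(1 + 1/k) (Z(n, k) = (1/k + 1)*n = (1 + 1/k)*n = n*(1 + 1/k))
U(F) = 6*F²
√(U(-66) + Z(-70, T)) = √(6*(-66)² + (-70 - 70/18)) = √(6*4356 + (-70 - 70*1/18)) = √(26136 + (-70 - 35/9)) = √(26136 - 665/9) = √(234559/9) = √234559/3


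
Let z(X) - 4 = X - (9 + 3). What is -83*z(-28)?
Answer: 2988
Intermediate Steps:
z(X) = -8 + X (z(X) = 4 + (X - (9 + 3)) = 4 + (X - 1*12) = 4 + (X - 12) = 4 + (-12 + X) = -8 + X)
-83*z(-28) = -83*(-8 - 28) = -83*(-36) = 2988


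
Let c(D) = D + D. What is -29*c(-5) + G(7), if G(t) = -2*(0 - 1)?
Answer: 292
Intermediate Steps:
c(D) = 2*D
G(t) = 2 (G(t) = -2*(-1) = 2)
-29*c(-5) + G(7) = -58*(-5) + 2 = -29*(-10) + 2 = 290 + 2 = 292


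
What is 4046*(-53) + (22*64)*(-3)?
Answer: -218662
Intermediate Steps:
4046*(-53) + (22*64)*(-3) = -214438 + 1408*(-3) = -214438 - 4224 = -218662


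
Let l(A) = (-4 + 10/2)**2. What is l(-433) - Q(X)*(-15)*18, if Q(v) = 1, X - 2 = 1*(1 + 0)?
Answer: 271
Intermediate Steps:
X = 3 (X = 2 + 1*(1 + 0) = 2 + 1*1 = 2 + 1 = 3)
l(A) = 1 (l(A) = (-4 + 10*(1/2))**2 = (-4 + 5)**2 = 1**2 = 1)
l(-433) - Q(X)*(-15)*18 = 1 - 1*(-15)*18 = 1 - (-15)*18 = 1 - 1*(-270) = 1 + 270 = 271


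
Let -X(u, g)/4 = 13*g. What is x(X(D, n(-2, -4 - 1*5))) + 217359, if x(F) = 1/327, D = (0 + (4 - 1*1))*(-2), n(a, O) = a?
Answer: 71076394/327 ≈ 2.1736e+5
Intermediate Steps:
D = -6 (D = (0 + (4 - 1))*(-2) = (0 + 3)*(-2) = 3*(-2) = -6)
X(u, g) = -52*g
x(F) = 1/327
x(X(D, n(-2, -4 - 1*5))) + 217359 = 1/327 + 217359 = 71076394/327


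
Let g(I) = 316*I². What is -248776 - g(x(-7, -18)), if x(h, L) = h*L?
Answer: -5265592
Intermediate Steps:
x(h, L) = L*h
-248776 - g(x(-7, -18)) = -248776 - 316*(-18*(-7))² = -248776 - 316*126² = -248776 - 316*15876 = -248776 - 1*5016816 = -248776 - 5016816 = -5265592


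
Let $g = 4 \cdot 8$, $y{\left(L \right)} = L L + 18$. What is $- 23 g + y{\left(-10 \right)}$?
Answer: $-618$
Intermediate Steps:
$y{\left(L \right)} = 18 + L^{2}$ ($y{\left(L \right)} = L^{2} + 18 = 18 + L^{2}$)
$g = 32$
$- 23 g + y{\left(-10 \right)} = \left(-23\right) 32 + \left(18 + \left(-10\right)^{2}\right) = -736 + \left(18 + 100\right) = -736 + 118 = -618$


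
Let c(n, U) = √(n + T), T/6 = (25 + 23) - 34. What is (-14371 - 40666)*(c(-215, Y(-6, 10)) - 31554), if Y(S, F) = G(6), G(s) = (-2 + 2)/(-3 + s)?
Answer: 1736637498 - 55037*I*√131 ≈ 1.7366e+9 - 6.2993e+5*I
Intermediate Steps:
G(s) = 0 (G(s) = 0/(-3 + s) = 0)
Y(S, F) = 0
T = 84 (T = 6*((25 + 23) - 34) = 6*(48 - 34) = 6*14 = 84)
c(n, U) = √(84 + n) (c(n, U) = √(n + 84) = √(84 + n))
(-14371 - 40666)*(c(-215, Y(-6, 10)) - 31554) = (-14371 - 40666)*(√(84 - 215) - 31554) = -55037*(√(-131) - 31554) = -55037*(I*√131 - 31554) = -55037*(-31554 + I*√131) = 1736637498 - 55037*I*√131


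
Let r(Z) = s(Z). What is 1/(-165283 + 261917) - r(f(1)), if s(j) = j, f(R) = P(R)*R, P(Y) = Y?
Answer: -96633/96634 ≈ -0.99999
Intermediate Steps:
f(R) = R² (f(R) = R*R = R²)
r(Z) = Z
1/(-165283 + 261917) - r(f(1)) = 1/(-165283 + 261917) - 1*1² = 1/96634 - 1*1 = 1/96634 - 1 = -96633/96634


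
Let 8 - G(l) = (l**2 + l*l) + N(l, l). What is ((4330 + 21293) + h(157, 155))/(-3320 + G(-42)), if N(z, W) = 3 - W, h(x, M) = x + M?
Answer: -1729/459 ≈ -3.7669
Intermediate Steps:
h(x, M) = M + x
G(l) = 5 + l - 2*l**2 (G(l) = 8 - ((l**2 + l*l) + (3 - l)) = 8 - ((l**2 + l**2) + (3 - l)) = 8 - (2*l**2 + (3 - l)) = 8 - (3 - l + 2*l**2) = 8 + (-3 + l - 2*l**2) = 5 + l - 2*l**2)
((4330 + 21293) + h(157, 155))/(-3320 + G(-42)) = ((4330 + 21293) + (155 + 157))/(-3320 + (5 - 42 - 2*(-42)**2)) = (25623 + 312)/(-3320 + (5 - 42 - 2*1764)) = 25935/(-3320 + (5 - 42 - 3528)) = 25935/(-3320 - 3565) = 25935/(-6885) = 25935*(-1/6885) = -1729/459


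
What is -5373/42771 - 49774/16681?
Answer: -739503589/237821017 ≈ -3.1095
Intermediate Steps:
-5373/42771 - 49774/16681 = -5373*1/42771 - 49774*1/16681 = -1791/14257 - 49774/16681 = -739503589/237821017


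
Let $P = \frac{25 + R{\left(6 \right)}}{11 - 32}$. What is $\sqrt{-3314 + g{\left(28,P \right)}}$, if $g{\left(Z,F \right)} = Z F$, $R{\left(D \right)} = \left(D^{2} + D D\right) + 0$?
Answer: $\frac{i \sqrt{30990}}{3} \approx 58.68 i$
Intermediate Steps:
$R{\left(D \right)} = 2 D^{2}$ ($R{\left(D \right)} = \left(D^{2} + D^{2}\right) + 0 = 2 D^{2} + 0 = 2 D^{2}$)
$P = - \frac{97}{21}$ ($P = \frac{25 + 2 \cdot 6^{2}}{11 - 32} = \frac{25 + 2 \cdot 36}{-21} = \left(25 + 72\right) \left(- \frac{1}{21}\right) = 97 \left(- \frac{1}{21}\right) = - \frac{97}{21} \approx -4.619$)
$g{\left(Z,F \right)} = F Z$
$\sqrt{-3314 + g{\left(28,P \right)}} = \sqrt{-3314 - \frac{388}{3}} = \sqrt{- \frac{10330}{3}} = \frac{i \sqrt{30990}}{3}$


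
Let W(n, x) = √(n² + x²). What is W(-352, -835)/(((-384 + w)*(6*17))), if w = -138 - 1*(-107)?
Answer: -√821129/42330 ≈ -0.021407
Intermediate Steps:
w = -31 (w = -138 + 107 = -31)
W(-352, -835)/(((-384 + w)*(6*17))) = √((-352)² + (-835)²)/(((-384 - 31)*(6*17))) = √(123904 + 697225)/((-415*102)) = √821129/(-42330) = √821129*(-1/42330) = -√821129/42330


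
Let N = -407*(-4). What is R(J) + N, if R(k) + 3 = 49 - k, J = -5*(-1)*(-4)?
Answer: 1694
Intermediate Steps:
J = -20 (J = 5*(-4) = -20)
R(k) = 46 - k (R(k) = -3 + (49 - k) = 46 - k)
N = 1628
R(J) + N = (46 - 1*(-20)) + 1628 = (46 + 20) + 1628 = 66 + 1628 = 1694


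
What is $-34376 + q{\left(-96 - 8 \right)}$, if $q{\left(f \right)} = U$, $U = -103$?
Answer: $-34479$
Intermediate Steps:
$q{\left(f \right)} = -103$
$-34376 + q{\left(-96 - 8 \right)} = -34376 - 103 = -34479$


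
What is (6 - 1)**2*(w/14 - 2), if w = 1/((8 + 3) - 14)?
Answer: -2125/42 ≈ -50.595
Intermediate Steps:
w = -1/3 (w = 1/(11 - 14) = 1/(-3) = -1/3 ≈ -0.33333)
(6 - 1)**2*(w/14 - 2) = (6 - 1)**2*(-1/3/14 - 2) = 5**2*(-1/3*1/14 - 2) = 25*(-1/42 - 2) = 25*(-85/42) = -2125/42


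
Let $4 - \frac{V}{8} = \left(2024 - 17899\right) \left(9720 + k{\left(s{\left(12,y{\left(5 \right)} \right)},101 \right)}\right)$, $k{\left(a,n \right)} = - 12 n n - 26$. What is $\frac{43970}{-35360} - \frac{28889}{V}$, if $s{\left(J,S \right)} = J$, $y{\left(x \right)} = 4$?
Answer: $- \frac{1966992829681}{1581828049464} \approx -1.2435$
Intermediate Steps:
$k{\left(a,n \right)} = -26 - 12 n^{2}$ ($k{\left(a,n \right)} = - 12 n^{2} - 26 = -26 - 12 n^{2}$)
$V = -14315185968$ ($V = 32 - 8 \left(2024 - 17899\right) \left(9720 - \left(26 + 12 \cdot 101^{2}\right)\right) = 32 - 8 \left(- 15875 \left(9720 - 122438\right)\right) = 32 - 8 \left(\left(-15875\right) \left(-112718\right)\right) = 32 - 14315186000 = -14315185968$)
$\frac{43970}{-35360} - \frac{28889}{V} = \frac{43970}{-35360} - \frac{28889}{-14315185968} = 43970 \left(- \frac{1}{35360}\right) - - \frac{28889}{14315185968} = - \frac{4397}{3536} + \frac{28889}{14315185968} = - \frac{1966992829681}{1581828049464}$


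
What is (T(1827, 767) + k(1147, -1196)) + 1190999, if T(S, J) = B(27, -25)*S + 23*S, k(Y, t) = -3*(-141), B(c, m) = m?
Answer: 1187768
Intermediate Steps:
k(Y, t) = 423
T(S, J) = -2*S (T(S, J) = -25*S + 23*S = -2*S)
(T(1827, 767) + k(1147, -1196)) + 1190999 = (-2*1827 + 423) + 1190999 = (-3654 + 423) + 1190999 = -3231 + 1190999 = 1187768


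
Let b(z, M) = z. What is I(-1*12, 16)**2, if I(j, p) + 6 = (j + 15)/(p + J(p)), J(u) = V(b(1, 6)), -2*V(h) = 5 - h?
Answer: 6561/196 ≈ 33.474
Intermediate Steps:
V(h) = -5/2 + h/2 (V(h) = -(5 - h)/2 = -5/2 + h/2)
J(u) = -2 (J(u) = -5/2 + (1/2)*1 = -5/2 + 1/2 = -2)
I(j, p) = -6 + (15 + j)/(-2 + p) (I(j, p) = -6 + (j + 15)/(p - 2) = -6 + (15 + j)/(-2 + p))
I(-1*12, 16)**2 = ((27 - 1*12 - 6*16)/(-2 + 16))**2 = ((27 - 12 - 96)/14)**2 = ((1/14)*(-81))**2 = (-81/14)**2 = 6561/196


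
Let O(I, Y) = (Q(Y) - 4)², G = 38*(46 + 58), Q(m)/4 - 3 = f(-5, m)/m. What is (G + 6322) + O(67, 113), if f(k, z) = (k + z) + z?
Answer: 134385650/12769 ≈ 10524.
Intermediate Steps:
f(k, z) = k + 2*z
Q(m) = 12 + 4*(-5 + 2*m)/m (Q(m) = 12 + 4*((-5 + 2*m)/m) = 12 + 4*(-5 + 2*m)/m)
G = 3952 (G = 38*104 = 3952)
O(I, Y) = (16 - 20/Y)² (O(I, Y) = ((20 - 20/Y) - 4)² = (16 - 20/Y)²)
(G + 6322) + O(67, 113) = (3952 + 6322) + 16*(-5 + 4*113)²/113² = 10274 + 16*(1/12769)*(-5 + 452)² = 10274 + 16*(1/12769)*447² = 10274 + 16*(1/12769)*199809 = 10274 + 3196944/12769 = 134385650/12769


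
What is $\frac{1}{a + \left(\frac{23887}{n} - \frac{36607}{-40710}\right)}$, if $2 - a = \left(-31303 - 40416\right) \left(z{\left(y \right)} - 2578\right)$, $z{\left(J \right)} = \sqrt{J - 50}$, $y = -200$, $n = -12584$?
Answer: $- \frac{12131004637674461774784120}{2243004996574083299572446472486081} - \frac{23527937748937492728000 i \sqrt{10}}{2243004996574083299572446472486081} \approx -5.4084 \cdot 10^{-9} - 3.3171 \cdot 10^{-11} i$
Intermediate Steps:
$z{\left(J \right)} = \sqrt{-50 + J}$
$a = -184891580 + 358595 i \sqrt{10}$ ($a = 2 - \left(-31303 - 40416\right) \left(\sqrt{-50 - 200} - 2578\right) = 2 - - 71719 \left(\sqrt{-250} - 2578\right) = 2 - - 71719 \left(5 i \sqrt{10} - 2578\right) = 2 - - 71719 \left(-2578 + 5 i \sqrt{10}\right) = 2 - \left(184891582 - 358595 i \sqrt{10}\right) = -184891580 + 358595 i \sqrt{10} \approx -1.8489 \cdot 10^{8} + 1.134 \cdot 10^{6} i$)
$\frac{1}{a + \left(\frac{23887}{n} - \frac{36607}{-40710}\right)} = \frac{1}{\left(-184891580 + 358595 i \sqrt{10}\right) + \left(\frac{23887}{-12584} - \frac{36607}{-40710}\right)} = \frac{1}{\left(-184891580 + 358595 i \sqrt{10}\right) + \left(23887 \left(- \frac{1}{12584}\right) - - \frac{36607}{40710}\right)} = \frac{1}{\left(-184891580 + 358595 i \sqrt{10}\right) + \left(- \frac{23887}{12584} + \frac{36607}{40710}\right)} = \frac{1}{\left(-184891580 + 358595 i \sqrt{10}\right) - \frac{255888641}{256147320}} = \frac{1}{- \frac{47359482963454241}{256147320} + 358595 i \sqrt{10}}$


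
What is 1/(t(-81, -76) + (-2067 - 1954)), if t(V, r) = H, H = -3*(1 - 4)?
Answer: -1/4012 ≈ -0.00024925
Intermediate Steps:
H = 9 (H = -3*(-3) = 9)
t(V, r) = 9
1/(t(-81, -76) + (-2067 - 1954)) = 1/(9 + (-2067 - 1954)) = 1/(9 - 4021) = 1/(-4012) = -1/4012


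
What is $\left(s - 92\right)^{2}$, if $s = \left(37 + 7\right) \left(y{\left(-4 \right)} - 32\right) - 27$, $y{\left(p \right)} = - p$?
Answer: $1825201$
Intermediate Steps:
$s = -1259$ ($s = \left(37 + 7\right) \left(\left(-1\right) \left(-4\right) - 32\right) - 27 = 44 \left(4 - 32\right) - 27 = 44 \left(-28\right) - 27 = -1232 - 27 = -1259$)
$\left(s - 92\right)^{2} = \left(-1259 - 92\right)^{2} = \left(-1351\right)^{2} = 1825201$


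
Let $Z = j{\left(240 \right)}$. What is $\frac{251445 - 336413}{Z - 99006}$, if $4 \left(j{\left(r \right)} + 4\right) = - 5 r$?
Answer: $\frac{42484}{49655} \approx 0.85558$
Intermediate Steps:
$j{\left(r \right)} = -4 - \frac{5 r}{4}$ ($j{\left(r \right)} = -4 + \frac{\left(-5\right) r}{4} = -4 - \frac{5 r}{4}$)
$Z = -304$ ($Z = -4 - 300 = -304$)
$\frac{251445 - 336413}{Z - 99006} = \frac{251445 - 336413}{-304 - 99006} = - \frac{84968}{-99310} = \left(-84968\right) \left(- \frac{1}{99310}\right) = \frac{42484}{49655}$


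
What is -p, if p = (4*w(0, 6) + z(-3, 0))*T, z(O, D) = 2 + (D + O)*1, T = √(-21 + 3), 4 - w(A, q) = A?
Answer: -45*I*√2 ≈ -63.64*I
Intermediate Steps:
w(A, q) = 4 - A
T = 3*I*√2 (T = √(-18) = 3*I*√2 ≈ 4.2426*I)
z(O, D) = 2 + D + O (z(O, D) = 2 + (D + O) = 2 + D + O)
p = 45*I*√2 (p = (4*(4 - 1*0) + (2 + 0 - 3))*(3*I*√2) = (4*(4 + 0) - 1)*(3*I*√2) = (4*4 - 1)*(3*I*√2) = (16 - 1)*(3*I*√2) = 15*(3*I*√2) = 45*I*√2 ≈ 63.64*I)
-p = -45*I*√2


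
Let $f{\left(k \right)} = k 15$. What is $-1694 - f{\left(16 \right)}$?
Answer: $-1934$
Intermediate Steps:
$f{\left(k \right)} = 15 k$
$-1694 - f{\left(16 \right)} = -1694 - 15 \cdot 16 = -1694 - 240 = -1934$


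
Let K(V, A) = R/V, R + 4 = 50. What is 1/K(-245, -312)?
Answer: -245/46 ≈ -5.3261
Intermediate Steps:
R = 46 (R = -4 + 50 = 46)
K(V, A) = 46/V
1/K(-245, -312) = 1/(46/(-245)) = 1/(46*(-1/245)) = 1/(-46/245) = -245/46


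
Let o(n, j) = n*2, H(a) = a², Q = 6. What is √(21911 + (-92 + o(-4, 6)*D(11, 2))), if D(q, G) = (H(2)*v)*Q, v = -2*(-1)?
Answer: √21435 ≈ 146.41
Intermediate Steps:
v = 2
D(q, G) = 48 (D(q, G) = (2²*2)*6 = (4*2)*6 = 8*6 = 48)
o(n, j) = 2*n
√(21911 + (-92 + o(-4, 6)*D(11, 2))) = √(21911 + (-92 + (2*(-4))*48)) = √(21911 + (-92 - 8*48)) = √(21911 + (-92 - 384)) = √(21911 - 476) = √21435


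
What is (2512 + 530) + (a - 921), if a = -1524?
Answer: 597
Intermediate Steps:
(2512 + 530) + (a - 921) = (2512 + 530) + (-1524 - 921) = 3042 - 2445 = 597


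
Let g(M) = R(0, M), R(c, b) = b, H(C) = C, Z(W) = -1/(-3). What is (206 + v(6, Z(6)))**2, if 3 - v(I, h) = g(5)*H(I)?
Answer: 32041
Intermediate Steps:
Z(W) = 1/3 (Z(W) = -1*(-1/3) = 1/3)
g(M) = M
v(I, h) = 3 - 5*I
(206 + v(6, Z(6)))**2 = (206 + (3 - 5*6))**2 = (206 + (3 - 30))**2 = (206 - 27)**2 = 179**2 = 32041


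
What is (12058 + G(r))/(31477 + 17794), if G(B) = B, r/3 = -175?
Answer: 11533/49271 ≈ 0.23407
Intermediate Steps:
r = -525 (r = 3*(-175) = -525)
(12058 + G(r))/(31477 + 17794) = (12058 - 525)/(31477 + 17794) = 11533/49271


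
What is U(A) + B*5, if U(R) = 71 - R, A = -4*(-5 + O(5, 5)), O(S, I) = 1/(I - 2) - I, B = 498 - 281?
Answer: 3352/3 ≈ 1117.3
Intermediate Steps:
B = 217
O(S, I) = 1/(-2 + I) - I
A = 116/3 (A = -4*(-5 + (1 - 1*5**2 + 2*5)/(-2 + 5)) = -4*(-5 + (1 - 1*25 + 10)/3) = -4*(-5 + (1 - 25 + 10)/3) = -4*(-5 + (1/3)*(-14)) = -4*(-5 - 14/3) = -4*(-29/3) = 116/3 ≈ 38.667)
U(A) + B*5 = (71 - 1*116/3) + 217*5 = (71 - 116/3) + 1085 = 97/3 + 1085 = 3352/3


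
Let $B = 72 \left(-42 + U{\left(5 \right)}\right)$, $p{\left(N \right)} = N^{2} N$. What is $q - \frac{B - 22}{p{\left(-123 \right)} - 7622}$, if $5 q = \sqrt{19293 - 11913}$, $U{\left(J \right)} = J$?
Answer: $- \frac{2686}{1868489} + \frac{6 \sqrt{205}}{5} \approx 17.18$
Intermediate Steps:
$p{\left(N \right)} = N^{3}$
$B = -2664$ ($B = 72 \left(-42 + 5\right) = 72 \left(-37\right) = -2664$)
$q = \frac{6 \sqrt{205}}{5}$ ($q = \frac{\sqrt{19293 - 11913}}{5} = \frac{\sqrt{7380}}{5} = \frac{6 \sqrt{205}}{5} \approx 17.181$)
$q - \frac{B - 22}{p{\left(-123 \right)} - 7622} = \frac{6 \sqrt{205}}{5} - \frac{-2664 - 22}{\left(-123\right)^{3} - 7622} = \frac{6 \sqrt{205}}{5} - - \frac{2686}{-1860867 - 7622} = \frac{6 \sqrt{205}}{5} - - \frac{2686}{-1868489} = \frac{6 \sqrt{205}}{5} - \left(-2686\right) \left(- \frac{1}{1868489}\right) = \frac{6 \sqrt{205}}{5} - \frac{2686}{1868489} = - \frac{2686}{1868489} + \frac{6 \sqrt{205}}{5}$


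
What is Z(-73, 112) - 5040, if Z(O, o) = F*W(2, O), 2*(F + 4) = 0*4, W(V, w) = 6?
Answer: -5064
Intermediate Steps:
F = -4 (F = -4 + (0*4)/2 = -4 + (½)*0 = -4 + 0 = -4)
Z(O, o) = -24 (Z(O, o) = -4*6 = -24)
Z(-73, 112) - 5040 = -24 - 5040 = -5064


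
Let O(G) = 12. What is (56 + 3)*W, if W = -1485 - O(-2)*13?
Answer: -96819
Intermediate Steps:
W = -1641 (W = -1485 - 12*13 = -1485 - 1*156 = -1485 - 156 = -1641)
(56 + 3)*W = (56 + 3)*(-1641) = 59*(-1641) = -96819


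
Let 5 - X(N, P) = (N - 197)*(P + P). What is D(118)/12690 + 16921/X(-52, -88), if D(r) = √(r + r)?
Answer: -16921/43819 + √59/6345 ≈ -0.38495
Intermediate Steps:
D(r) = √2*√r (D(r) = √(2*r) = √2*√r)
X(N, P) = 5 - 2*P*(-197 + N) (X(N, P) = 5 - (N - 197)*(P + P) = 5 - (-197 + N)*2*P = 5 - 2*P*(-197 + N))
D(118)/12690 + 16921/X(-52, -88) = (√2*√118)/12690 + 16921/(5 + 394*(-88) - 2*(-52)*(-88)) = (2*√59)*(1/12690) + 16921/(5 - 34672 - 9152) = √59/6345 + 16921/(-43819) = √59/6345 + 16921*(-1/43819) = √59/6345 - 16921/43819 = -16921/43819 + √59/6345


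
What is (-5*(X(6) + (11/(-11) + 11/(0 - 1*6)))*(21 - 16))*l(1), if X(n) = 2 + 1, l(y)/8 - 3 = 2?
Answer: -500/3 ≈ -166.67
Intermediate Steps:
l(y) = 40 (l(y) = 24 + 8*2 = 24 + 16 = 40)
X(n) = 3
(-5*(X(6) + (11/(-11) + 11/(0 - 1*6)))*(21 - 16))*l(1) = -5*(3 + (11/(-11) + 11/(0 - 1*6)))*(21 - 16)*40 = -5*(3 + (11*(-1/11) + 11/(0 - 6)))*5*40 = -5*(3 + (-1 + 11/(-6)))*5*40 = -5*(3 + (-1 + 11*(-⅙)))*5*40 = -5*(3 + (-1 - 11/6))*5*40 = -5*(3 - 17/6)*5*40 = -5*5/6*40 = -5*⅚*40 = -25/6*40 = -500/3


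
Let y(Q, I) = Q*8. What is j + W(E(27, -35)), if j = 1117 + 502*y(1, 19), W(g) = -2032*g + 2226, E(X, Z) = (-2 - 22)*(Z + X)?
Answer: -382785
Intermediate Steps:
y(Q, I) = 8*Q
E(X, Z) = -24*X - 24*Z (E(X, Z) = -24*(X + Z) = -24*X - 24*Z)
W(g) = 2226 - 2032*g
j = 5133 (j = 1117 + 502*(8*1) = 1117 + 502*8 = 1117 + 4016 = 5133)
j + W(E(27, -35)) = 5133 + (2226 - 2032*(-24*27 - 24*(-35))) = 5133 + (2226 - 2032*(-648 + 840)) = 5133 + (2226 - 2032*192) = 5133 + (2226 - 390144) = 5133 - 387918 = -382785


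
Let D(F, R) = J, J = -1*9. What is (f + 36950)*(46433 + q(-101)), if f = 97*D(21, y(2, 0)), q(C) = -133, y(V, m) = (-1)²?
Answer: 1670365100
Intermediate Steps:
y(V, m) = 1
J = -9
D(F, R) = -9
f = -873 (f = 97*(-9) = -873)
(f + 36950)*(46433 + q(-101)) = (-873 + 36950)*(46433 - 133) = 36077*46300 = 1670365100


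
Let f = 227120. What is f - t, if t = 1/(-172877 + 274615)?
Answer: 23106734559/101738 ≈ 2.2712e+5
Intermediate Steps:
t = 1/101738 ≈ 9.8292e-6
f - t = 227120 - 1*1/101738 = 227120 - 1/101738 = 23106734559/101738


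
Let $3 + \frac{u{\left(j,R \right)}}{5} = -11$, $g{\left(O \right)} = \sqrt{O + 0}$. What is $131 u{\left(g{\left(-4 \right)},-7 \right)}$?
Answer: $-9170$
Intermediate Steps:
$g{\left(O \right)} = \sqrt{O}$
$u{\left(j,R \right)} = -70$ ($u{\left(j,R \right)} = -15 + 5 \left(-11\right) = -15 - 55 = -70$)
$131 u{\left(g{\left(-4 \right)},-7 \right)} = 131 \left(-70\right) = -9170$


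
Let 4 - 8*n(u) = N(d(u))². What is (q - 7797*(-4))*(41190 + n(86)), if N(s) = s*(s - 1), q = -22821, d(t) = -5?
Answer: 343699626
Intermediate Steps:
N(s) = s*(-1 + s)
n(u) = -112 (n(u) = ½ - 25*(-1 - 5)²/8 = ½ - (-5*(-6))²/8 = ½ - ⅛*30² = ½ - ⅛*900 = ½ - 225/2 = -112)
(q - 7797*(-4))*(41190 + n(86)) = (-22821 - 7797*(-4))*(41190 - 112) = (-22821 + 31188)*41078 = 8367*41078 = 343699626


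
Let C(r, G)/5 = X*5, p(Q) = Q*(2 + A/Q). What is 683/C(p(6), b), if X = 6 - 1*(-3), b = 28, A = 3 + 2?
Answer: 683/225 ≈ 3.0356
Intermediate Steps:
A = 5
X = 9 (X = 6 + 3 = 9)
p(Q) = Q*(2 + 5/Q)
C(r, G) = 225 (C(r, G) = 5*(9*5) = 5*45 = 225)
683/C(p(6), b) = 683/225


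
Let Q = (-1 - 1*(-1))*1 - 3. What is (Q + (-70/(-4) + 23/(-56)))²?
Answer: 622521/3136 ≈ 198.51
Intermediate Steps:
Q = -3 (Q = (-1 + 1)*1 - 3 = 0*1 - 3 = 0 - 3 = -3)
(Q + (-70/(-4) + 23/(-56)))² = (-3 + (-70/(-4) + 23/(-56)))² = (-3 + (-70*(-¼) + 23*(-1/56)))² = (-3 + (35/2 - 23/56))² = (-3 + 957/56)² = (789/56)² = 622521/3136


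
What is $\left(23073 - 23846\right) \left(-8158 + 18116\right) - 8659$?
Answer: $-7706193$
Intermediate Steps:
$\left(23073 - 23846\right) \left(-8158 + 18116\right) - 8659 = \left(-773\right) 9958 - 8659 = -7697534 - 8659 = -7706193$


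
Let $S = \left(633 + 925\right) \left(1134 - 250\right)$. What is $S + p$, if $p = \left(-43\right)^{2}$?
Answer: $1379121$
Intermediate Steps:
$p = 1849$
$S = 1377272$ ($S = 1558 \cdot 884 = 1377272$)
$S + p = 1377272 + 1849 = 1379121$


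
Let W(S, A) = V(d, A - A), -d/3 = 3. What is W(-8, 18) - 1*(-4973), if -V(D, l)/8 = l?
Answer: 4973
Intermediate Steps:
d = -9 (d = -3*3 = -9)
V(D, l) = -8*l
W(S, A) = 0 (W(S, A) = -8*(A - A) = -8*0 = 0)
W(-8, 18) - 1*(-4973) = 0 - 1*(-4973) = 0 + 4973 = 4973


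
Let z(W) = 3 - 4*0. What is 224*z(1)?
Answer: 672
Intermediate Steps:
z(W) = 3 (z(W) = 3 + 0 = 3)
224*z(1) = 224*3 = 672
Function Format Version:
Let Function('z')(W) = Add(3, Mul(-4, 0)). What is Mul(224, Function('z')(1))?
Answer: 672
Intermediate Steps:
Function('z')(W) = 3 (Function('z')(W) = Add(3, 0) = 3)
Mul(224, Function('z')(1)) = Mul(224, 3) = 672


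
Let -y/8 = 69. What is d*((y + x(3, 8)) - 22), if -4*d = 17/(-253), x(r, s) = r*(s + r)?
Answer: -9197/1012 ≈ -9.0880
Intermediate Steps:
y = -552 (y = -8*69 = -552)
x(r, s) = r*(r + s)
d = 17/1012 (d = -17/(4*(-253)) = -17*(-1)/(4*253) = -1/4*(-17/253) = 17/1012 ≈ 0.016798)
d*((y + x(3, 8)) - 22) = 17*((-552 + 3*(3 + 8)) - 22)/1012 = 17*((-552 + 3*11) - 22)/1012 = 17*((-552 + 33) - 22)/1012 = 17*(-519 - 22)/1012 = (17/1012)*(-541) = -9197/1012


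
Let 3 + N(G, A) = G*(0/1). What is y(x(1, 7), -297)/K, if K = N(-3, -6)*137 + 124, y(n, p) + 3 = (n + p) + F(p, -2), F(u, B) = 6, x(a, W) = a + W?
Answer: 286/287 ≈ 0.99652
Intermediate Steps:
x(a, W) = W + a
N(G, A) = -3 (N(G, A) = -3 + G*(0/1) = -3 + G*(0*1) = -3 + G*0 = -3 + 0 = -3)
y(n, p) = 3 + n + p (y(n, p) = -3 + ((n + p) + 6) = -3 + (6 + n + p) = 3 + n + p)
K = -287 (K = -3*137 + 124 = -411 + 124 = -287)
y(x(1, 7), -297)/K = (3 + (7 + 1) - 297)/(-287) = (3 + 8 - 297)*(-1/287) = -286*(-1/287) = 286/287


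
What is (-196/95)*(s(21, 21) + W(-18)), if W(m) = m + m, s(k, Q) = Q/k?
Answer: 1372/19 ≈ 72.211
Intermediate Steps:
W(m) = 2*m
(-196/95)*(s(21, 21) + W(-18)) = (-196/95)*(21/21 + 2*(-18)) = (-196*1/95)*(21*(1/21) - 36) = -196*(1 - 36)/95 = -196/95*(-35) = 1372/19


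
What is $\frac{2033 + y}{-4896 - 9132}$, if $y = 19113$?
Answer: $- \frac{10573}{7014} \approx -1.5074$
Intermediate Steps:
$\frac{2033 + y}{-4896 - 9132} = \frac{2033 + 19113}{-4896 - 9132} = \frac{21146}{-14028} = 21146 \left(- \frac{1}{14028}\right) = - \frac{10573}{7014}$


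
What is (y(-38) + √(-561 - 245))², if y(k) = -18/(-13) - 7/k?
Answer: -196092391/244036 + 775*I*√806/247 ≈ -803.54 + 89.078*I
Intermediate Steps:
y(k) = 18/13 - 7/k (y(k) = -18*(-1/13) - 7/k = 18/13 - 7/k)
(y(-38) + √(-561 - 245))² = ((18/13 - 7/(-38)) + √(-561 - 245))² = ((18/13 - 7*(-1/38)) + √(-806))² = ((18/13 + 7/38) + I*√806)² = (775/494 + I*√806)²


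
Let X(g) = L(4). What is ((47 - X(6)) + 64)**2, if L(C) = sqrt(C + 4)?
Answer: 12329 - 444*sqrt(2) ≈ 11701.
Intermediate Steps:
L(C) = sqrt(4 + C)
X(g) = 2*sqrt(2) (X(g) = sqrt(4 + 4) = sqrt(8) = 2*sqrt(2))
((47 - X(6)) + 64)**2 = ((47 - 2*sqrt(2)) + 64)**2 = (111 - 2*sqrt(2))**2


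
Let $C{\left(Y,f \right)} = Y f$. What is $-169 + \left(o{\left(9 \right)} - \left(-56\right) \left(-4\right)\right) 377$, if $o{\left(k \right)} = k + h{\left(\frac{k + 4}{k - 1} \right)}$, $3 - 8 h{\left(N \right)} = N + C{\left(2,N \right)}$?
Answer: $- \frac{5203991}{64} \approx -81312.0$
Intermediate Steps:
$h{\left(N \right)} = \frac{3}{8} - \frac{3 N}{8}$ ($h{\left(N \right)} = \frac{3}{8} - \frac{N + 2 N}{8} = \frac{3}{8} - \frac{3 N}{8}$)
$o{\left(k \right)} = \frac{3}{8} + k - \frac{3 \left(4 + k\right)}{8 \left(-1 + k\right)}$ ($o{\left(k \right)} = k + \left(\frac{3}{8} - \frac{3 \frac{k + 4}{k - 1}}{8}\right) = k + \left(\frac{3}{8} - \frac{3 \frac{4 + k}{-1 + k}}{8}\right) = k + \left(\frac{3}{8} - \frac{3 \left(4 + k\right)}{8 \left(-1 + k\right)}\right) = \frac{3}{8} + k - \frac{3 \left(4 + k\right)}{8 \left(-1 + k\right)}$)
$-169 + \left(o{\left(9 \right)} - \left(-56\right) \left(-4\right)\right) 377 = -169 + \left(\frac{- \frac{15}{8} + 9^{2} - 9}{-1 + 9} - \left(-56\right) \left(-4\right)\right) 377 = -169 + \left(\frac{- \frac{15}{8} + 81 - 9}{8} - 224\right) 377 = -169 + \left(\frac{1}{8} \cdot \frac{561}{8} - 224\right) 377 = -169 + \left(\frac{561}{64} - 224\right) 377 = -169 - \frac{5193175}{64} = - \frac{5203991}{64}$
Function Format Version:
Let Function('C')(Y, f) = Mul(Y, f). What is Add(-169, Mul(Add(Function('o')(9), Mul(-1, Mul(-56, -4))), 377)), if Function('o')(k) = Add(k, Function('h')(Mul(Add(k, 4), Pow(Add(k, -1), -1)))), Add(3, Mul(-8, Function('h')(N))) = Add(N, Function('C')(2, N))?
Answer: Rational(-5203991, 64) ≈ -81312.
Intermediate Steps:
Function('h')(N) = Add(Rational(3, 8), Mul(Rational(-3, 8), N)) (Function('h')(N) = Add(Rational(3, 8), Mul(Rational(-1, 8), Add(N, Mul(2, N)))) = Add(Rational(3, 8), Mul(Rational(-1, 8), Mul(3, N))) = Add(Rational(3, 8), Mul(Rational(-3, 8), N)))
Function('o')(k) = Add(Rational(3, 8), k, Mul(Rational(-3, 8), Pow(Add(-1, k), -1), Add(4, k))) (Function('o')(k) = Add(k, Add(Rational(3, 8), Mul(Rational(-3, 8), Mul(Add(k, 4), Pow(Add(k, -1), -1))))) = Add(k, Add(Rational(3, 8), Mul(Rational(-3, 8), Mul(Add(4, k), Pow(Add(-1, k), -1))))) = Add(k, Add(Rational(3, 8), Mul(Rational(-3, 8), Mul(Pow(Add(-1, k), -1), Add(4, k))))) = Add(k, Add(Rational(3, 8), Mul(Rational(-3, 8), Pow(Add(-1, k), -1), Add(4, k)))) = Add(Rational(3, 8), k, Mul(Rational(-3, 8), Pow(Add(-1, k), -1), Add(4, k))))
Add(-169, Mul(Add(Function('o')(9), Mul(-1, Mul(-56, -4))), 377)) = Add(-169, Mul(Add(Mul(Pow(Add(-1, 9), -1), Add(Rational(-15, 8), Pow(9, 2), Mul(-1, 9))), Mul(-1, Mul(-56, -4))), 377)) = Add(-169, Mul(Add(Mul(Pow(8, -1), Add(Rational(-15, 8), 81, -9)), Mul(-1, 224)), 377)) = Add(-169, Mul(Add(Mul(Rational(1, 8), Rational(561, 8)), -224), 377)) = Add(-169, Mul(Add(Rational(561, 64), -224), 377)) = Add(-169, Mul(Rational(-13775, 64), 377)) = Add(-169, Rational(-5193175, 64)) = Rational(-5203991, 64)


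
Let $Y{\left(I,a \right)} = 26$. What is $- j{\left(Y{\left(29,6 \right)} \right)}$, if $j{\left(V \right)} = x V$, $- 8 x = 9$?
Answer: $\frac{117}{4} \approx 29.25$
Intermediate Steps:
$x = - \frac{9}{8}$ ($x = \left(- \frac{1}{8}\right) 9 = - \frac{9}{8} \approx -1.125$)
$j{\left(V \right)} = - \frac{9 V}{8}$
$- j{\left(Y{\left(29,6 \right)} \right)} = - \frac{\left(-9\right) 26}{8} = \left(-1\right) \left(- \frac{117}{4}\right) = \frac{117}{4}$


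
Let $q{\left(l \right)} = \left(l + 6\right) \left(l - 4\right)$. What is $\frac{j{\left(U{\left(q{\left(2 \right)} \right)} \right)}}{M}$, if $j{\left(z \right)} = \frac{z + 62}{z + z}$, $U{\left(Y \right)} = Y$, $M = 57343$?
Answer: $- \frac{23}{917488} \approx -2.5068 \cdot 10^{-5}$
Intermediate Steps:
$q{\left(l \right)} = \left(-4 + l\right) \left(6 + l\right)$ ($q{\left(l \right)} = \left(6 + l\right) \left(-4 + l\right) = \left(-4 + l\right) \left(6 + l\right)$)
$j{\left(z \right)} = \frac{62 + z}{2 z}$
$\frac{j{\left(U{\left(q{\left(2 \right)} \right)} \right)}}{M} = \frac{\frac{1}{2} \frac{1}{-24 + 2^{2} + 2 \cdot 2} \left(62 + \left(-24 + 2^{2} + 2 \cdot 2\right)\right)}{57343} = \frac{62 + \left(-24 + 4 + 4\right)}{2 \left(-24 + 4 + 4\right)} \frac{1}{57343} = \frac{62 - 16}{2 \left(-16\right)} \frac{1}{57343} = \frac{1}{2} \left(- \frac{1}{16}\right) 46 \cdot \frac{1}{57343} = \left(- \frac{23}{16}\right) \frac{1}{57343} = - \frac{23}{917488}$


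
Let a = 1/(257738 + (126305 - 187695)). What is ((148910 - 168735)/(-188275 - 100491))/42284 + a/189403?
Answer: 184320539379711/113520805850236474184 ≈ 1.6237e-6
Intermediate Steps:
a = 1/196348 (a = 1/(257738 - 61390) = 1/196348 ≈ 5.0930e-6)
((148910 - 168735)/(-188275 - 100491))/42284 + a/189403 = ((148910 - 168735)/(-188275 - 100491))/42284 + (1/196348)/189403 = -19825/(-288766)*(1/42284) + (1/196348)*(1/189403) = -19825*(-1/288766)*(1/42284) + 1/37188900244 = (19825/288766)*(1/42284) + 1/37188900244 = 19825/12210181544 + 1/37188900244 = 184320539379711/113520805850236474184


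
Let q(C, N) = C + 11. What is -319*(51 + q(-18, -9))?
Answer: -14036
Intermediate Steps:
q(C, N) = 11 + C
-319*(51 + q(-18, -9)) = -319*(51 + (11 - 18)) = -319*(51 - 7) = -319*44 = -14036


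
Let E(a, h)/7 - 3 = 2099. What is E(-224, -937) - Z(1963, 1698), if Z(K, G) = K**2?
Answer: -3838655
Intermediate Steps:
E(a, h) = 14714 (E(a, h) = 21 + 7*2099 = 21 + 14693 = 14714)
E(-224, -937) - Z(1963, 1698) = 14714 - 1*1963**2 = 14714 - 1*3853369 = 14714 - 3853369 = -3838655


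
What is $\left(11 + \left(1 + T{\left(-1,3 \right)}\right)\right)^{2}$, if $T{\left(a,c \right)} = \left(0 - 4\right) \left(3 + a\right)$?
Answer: $16$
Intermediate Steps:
$T{\left(a,c \right)} = -12 - 4 a$ ($T{\left(a,c \right)} = - 4 \left(3 + a\right) = -12 - 4 a$)
$\left(11 + \left(1 + T{\left(-1,3 \right)}\right)\right)^{2} = \left(11 + \left(1 - 8\right)\right)^{2} = \left(11 - 7\right)^{2} = 4^{2} = 16$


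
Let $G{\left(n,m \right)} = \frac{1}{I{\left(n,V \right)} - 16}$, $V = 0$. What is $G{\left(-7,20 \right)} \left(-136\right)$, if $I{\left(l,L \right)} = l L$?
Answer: $\frac{17}{2} \approx 8.5$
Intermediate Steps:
$I{\left(l,L \right)} = L l$
$G{\left(n,m \right)} = - \frac{1}{16}$ ($G{\left(n,m \right)} = \frac{1}{0 n - 16} = \frac{1}{0 - 16} = \frac{1}{-16} = - \frac{1}{16}$)
$G{\left(-7,20 \right)} \left(-136\right) = \left(- \frac{1}{16}\right) \left(-136\right) = \frac{17}{2}$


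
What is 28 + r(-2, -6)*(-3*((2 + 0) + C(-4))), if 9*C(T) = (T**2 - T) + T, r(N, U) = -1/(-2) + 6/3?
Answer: -1/3 ≈ -0.33333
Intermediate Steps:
r(N, U) = 5/2 (r(N, U) = -1*(-1/2) + 6*(1/3) = 1/2 + 2 = 5/2)
C(T) = T**2/9 (C(T) = ((T**2 - T) + T)/9 = T**2/9)
28 + r(-2, -6)*(-3*((2 + 0) + C(-4))) = 28 + 5*(-3*((2 + 0) + (1/9)*(-4)**2))/2 = 28 + 5*(-3*(2 + (1/9)*16))/2 = 28 + 5*(-3*(2 + 16/9))/2 = 28 + 5*(-3*34/9)/2 = 28 + (5/2)*(-34/3) = 28 - 85/3 = -1/3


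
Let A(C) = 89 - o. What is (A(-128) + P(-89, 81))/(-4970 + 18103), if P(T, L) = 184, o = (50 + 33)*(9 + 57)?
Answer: -5205/13133 ≈ -0.39633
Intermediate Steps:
o = 5478 (o = 83*66 = 5478)
A(C) = -5389 (A(C) = 89 - 1*5478 = 89 - 5478 = -5389)
(A(-128) + P(-89, 81))/(-4970 + 18103) = (-5389 + 184)/(-4970 + 18103) = -5205/13133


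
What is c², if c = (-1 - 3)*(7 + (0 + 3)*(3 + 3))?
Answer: 10000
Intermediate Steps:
c = -100 (c = -4*(7 + 3*6) = -4*(7 + 18) = -4*25 = -100)
c² = (-100)² = 10000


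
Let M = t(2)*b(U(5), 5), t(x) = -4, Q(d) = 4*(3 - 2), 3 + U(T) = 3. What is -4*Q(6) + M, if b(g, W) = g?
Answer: -16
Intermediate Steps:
U(T) = 0 (U(T) = -3 + 3 = 0)
Q(d) = 4 (Q(d) = 4*1 = 4)
M = 0 (M = -4*0 = 0)
-4*Q(6) + M = -4*4 + 0 = -16 + 0 = -16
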